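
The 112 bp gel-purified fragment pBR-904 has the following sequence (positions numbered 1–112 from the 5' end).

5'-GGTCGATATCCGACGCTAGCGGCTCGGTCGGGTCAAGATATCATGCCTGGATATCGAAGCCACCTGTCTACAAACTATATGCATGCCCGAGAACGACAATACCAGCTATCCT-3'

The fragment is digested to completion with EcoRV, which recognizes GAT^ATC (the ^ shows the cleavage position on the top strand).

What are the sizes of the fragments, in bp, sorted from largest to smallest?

60, 32, 13, 7 bp

EcoRV sites (GATATC) start at positions 5, 37, 50.
EcoRV cuts after base 3 of each site, so after positions 7, 39, 52.
Linear molecule, 3 cuts → 4 fragments:
  1–7 → 7 bp
  8–39 → 32 bp
  40–52 → 13 bp
  53–112 → 60 bp
Sorted largest to smallest: 60, 32, 13, 7 bp.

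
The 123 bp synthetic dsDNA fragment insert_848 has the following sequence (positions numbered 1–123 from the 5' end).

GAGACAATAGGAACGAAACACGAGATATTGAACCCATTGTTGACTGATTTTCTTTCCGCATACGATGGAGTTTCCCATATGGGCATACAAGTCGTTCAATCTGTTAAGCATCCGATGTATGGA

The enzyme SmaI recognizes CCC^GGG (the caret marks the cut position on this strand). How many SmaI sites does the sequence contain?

No occurrence of CCCGGG is present in the sequence.
SmaI does not cut: 0 sites.

0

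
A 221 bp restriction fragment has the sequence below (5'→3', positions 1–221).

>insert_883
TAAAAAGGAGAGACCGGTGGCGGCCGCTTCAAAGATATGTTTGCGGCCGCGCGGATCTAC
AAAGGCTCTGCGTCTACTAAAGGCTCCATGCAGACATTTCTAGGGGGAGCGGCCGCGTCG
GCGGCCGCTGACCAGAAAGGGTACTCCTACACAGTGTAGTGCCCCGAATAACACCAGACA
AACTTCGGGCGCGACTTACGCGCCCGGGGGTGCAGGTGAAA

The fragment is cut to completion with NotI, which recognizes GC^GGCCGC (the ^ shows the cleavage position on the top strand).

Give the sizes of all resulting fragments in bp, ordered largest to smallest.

99, 66, 23, 21, 12 bp

NotI sites (GCGGCCGC) start at positions 20, 43, 109, 121.
NotI cuts after base 2 of each site, so after positions 21, 44, 110, 122.
Linear molecule, 4 cuts → 5 fragments:
  1–21 → 21 bp
  22–44 → 23 bp
  45–110 → 66 bp
  111–122 → 12 bp
  123–221 → 99 bp
Sorted largest to smallest: 99, 66, 23, 21, 12 bp.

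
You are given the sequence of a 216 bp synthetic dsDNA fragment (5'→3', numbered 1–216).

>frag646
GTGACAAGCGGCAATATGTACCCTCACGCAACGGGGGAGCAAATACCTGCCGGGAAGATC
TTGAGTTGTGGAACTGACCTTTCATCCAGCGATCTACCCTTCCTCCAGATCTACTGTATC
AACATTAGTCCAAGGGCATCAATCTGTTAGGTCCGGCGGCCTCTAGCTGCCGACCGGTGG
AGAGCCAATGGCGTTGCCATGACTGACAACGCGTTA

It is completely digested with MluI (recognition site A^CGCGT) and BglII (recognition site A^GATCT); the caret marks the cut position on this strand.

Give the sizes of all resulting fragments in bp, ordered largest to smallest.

102, 56, 51, 7 bp

The MluI site (ACGCGT) starts at position 209.
MluI cuts after the first base of each site, so after position 209.
BglII sites (AGATCT) start at positions 56, 107.
BglII cuts after the first base of each site, so after positions 56, 107.
Combined cut positions: 56, 107, 209.
Linear molecule, 3 cuts → 4 fragments:
  1–56 → 56 bp
  57–107 → 51 bp
  108–209 → 102 bp
  210–216 → 7 bp
Sorted largest to smallest: 102, 56, 51, 7 bp.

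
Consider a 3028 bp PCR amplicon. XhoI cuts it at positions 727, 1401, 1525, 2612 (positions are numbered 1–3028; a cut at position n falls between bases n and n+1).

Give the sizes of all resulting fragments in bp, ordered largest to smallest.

Linear molecule, 4 cuts → 5 fragments:
  727 − 0 = 727 bp
  1401 − 727 = 674 bp
  1525 − 1401 = 124 bp
  2612 − 1525 = 1087 bp
  3028 − 2612 = 416 bp
Sorted largest to smallest: 1087, 727, 674, 416, 124 bp.

1087, 727, 674, 416, 124 bp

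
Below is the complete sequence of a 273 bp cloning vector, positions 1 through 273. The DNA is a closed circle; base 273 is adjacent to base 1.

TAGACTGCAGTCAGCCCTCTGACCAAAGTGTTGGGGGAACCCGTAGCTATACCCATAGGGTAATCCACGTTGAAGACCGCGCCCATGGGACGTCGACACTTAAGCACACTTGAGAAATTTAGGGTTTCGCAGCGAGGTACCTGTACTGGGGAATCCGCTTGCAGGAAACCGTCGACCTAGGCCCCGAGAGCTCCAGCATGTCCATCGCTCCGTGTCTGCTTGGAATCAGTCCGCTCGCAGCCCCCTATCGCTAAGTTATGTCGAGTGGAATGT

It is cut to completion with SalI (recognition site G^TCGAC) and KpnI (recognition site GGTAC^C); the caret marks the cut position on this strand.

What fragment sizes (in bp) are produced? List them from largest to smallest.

194, 48, 31 bp

SalI sites (GTCGAC) start at positions 92, 171.
SalI cuts after the first base of each site, so after positions 92, 171.
The KpnI site (GGTACC) starts at position 136.
KpnI cuts after base 5 of each site (before the last base), so after position 140.
Combined cut positions: 92, 140, 171.
Circular molecule, 3 cuts → 3 fragments:
  93–140 → 48 bp
  141–171 → 31 bp
  172–273 then 1–92 → 102 + 92 = 194 bp
Sorted largest to smallest: 194, 48, 31 bp.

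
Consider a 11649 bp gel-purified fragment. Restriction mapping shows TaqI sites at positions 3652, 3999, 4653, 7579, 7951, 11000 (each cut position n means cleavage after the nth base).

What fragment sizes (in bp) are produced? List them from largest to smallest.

Linear molecule, 6 cuts → 7 fragments:
  3652 − 0 = 3652 bp
  3999 − 3652 = 347 bp
  4653 − 3999 = 654 bp
  7579 − 4653 = 2926 bp
  7951 − 7579 = 372 bp
  11000 − 7951 = 3049 bp
  11649 − 11000 = 649 bp
Sorted largest to smallest: 3652, 3049, 2926, 654, 649, 372, 347 bp.

3652, 3049, 2926, 654, 649, 372, 347 bp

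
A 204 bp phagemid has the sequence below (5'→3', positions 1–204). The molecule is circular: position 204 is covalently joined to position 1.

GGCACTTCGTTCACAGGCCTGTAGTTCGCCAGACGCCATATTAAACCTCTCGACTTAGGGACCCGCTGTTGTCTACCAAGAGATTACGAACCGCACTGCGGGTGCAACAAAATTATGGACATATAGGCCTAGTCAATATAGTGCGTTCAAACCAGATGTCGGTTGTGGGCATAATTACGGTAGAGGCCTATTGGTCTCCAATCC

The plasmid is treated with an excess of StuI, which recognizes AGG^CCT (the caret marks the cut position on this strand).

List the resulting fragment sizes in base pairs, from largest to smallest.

110, 59, 35 bp

StuI sites (AGGCCT) start at positions 15, 125, 184.
StuI cuts after base 3 of each site, so after positions 17, 127, 186.
Circular molecule, 3 cuts → 3 fragments:
  18–127 → 110 bp
  128–186 → 59 bp
  187–204 then 1–17 → 18 + 17 = 35 bp
Sorted largest to smallest: 110, 59, 35 bp.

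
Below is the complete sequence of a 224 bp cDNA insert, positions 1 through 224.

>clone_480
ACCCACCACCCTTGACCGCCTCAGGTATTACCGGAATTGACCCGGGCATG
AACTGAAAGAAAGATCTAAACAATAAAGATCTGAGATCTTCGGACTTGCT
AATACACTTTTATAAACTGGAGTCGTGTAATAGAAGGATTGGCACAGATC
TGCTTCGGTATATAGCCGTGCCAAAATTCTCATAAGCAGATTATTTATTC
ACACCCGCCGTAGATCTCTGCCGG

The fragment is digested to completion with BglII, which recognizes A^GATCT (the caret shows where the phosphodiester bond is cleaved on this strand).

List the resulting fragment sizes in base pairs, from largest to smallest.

BglII sites (AGATCT) start at positions 62, 77, 84, 146, 212.
BglII cuts after the first base of each site, so after positions 62, 77, 84, 146, 212.
Linear molecule, 5 cuts → 6 fragments:
  1–62 → 62 bp
  63–77 → 15 bp
  78–84 → 7 bp
  85–146 → 62 bp
  147–212 → 66 bp
  213–224 → 12 bp
Sorted largest to smallest: 66, 62, 62, 15, 12, 7 bp.

66, 62, 62, 15, 12, 7 bp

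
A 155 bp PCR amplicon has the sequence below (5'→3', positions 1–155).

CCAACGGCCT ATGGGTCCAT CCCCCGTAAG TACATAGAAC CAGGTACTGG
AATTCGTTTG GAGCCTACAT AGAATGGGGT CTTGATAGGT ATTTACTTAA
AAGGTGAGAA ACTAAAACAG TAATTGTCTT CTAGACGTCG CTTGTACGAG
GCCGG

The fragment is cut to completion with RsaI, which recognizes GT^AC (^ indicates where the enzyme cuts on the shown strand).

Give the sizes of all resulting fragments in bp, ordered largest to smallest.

RsaI sites (GTAC) start at positions 30, 44, 144.
RsaI cuts after base 2 of each site, so after positions 31, 45, 145.
Linear molecule, 3 cuts → 4 fragments:
  1–31 → 31 bp
  32–45 → 14 bp
  46–145 → 100 bp
  146–155 → 10 bp
Sorted largest to smallest: 100, 31, 14, 10 bp.

100, 31, 14, 10 bp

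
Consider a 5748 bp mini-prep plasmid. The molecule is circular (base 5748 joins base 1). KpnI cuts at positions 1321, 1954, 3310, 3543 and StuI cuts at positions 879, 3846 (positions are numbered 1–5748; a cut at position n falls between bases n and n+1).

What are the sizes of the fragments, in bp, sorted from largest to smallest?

2781, 1356, 633, 442, 303, 233 bp

Combined cut positions (sorted): 879, 1321, 1954, 3310, 3543, 3846.
Circular molecule, 6 cuts → 6 fragments:
  1321 − 879 = 442 bp
  1954 − 1321 = 633 bp
  3310 − 1954 = 1356 bp
  3543 − 3310 = 233 bp
  3846 − 3543 = 303 bp
  wrap: 5748 − 3846 + 879 = 2781 bp
Sorted largest to smallest: 2781, 1356, 633, 442, 303, 233 bp.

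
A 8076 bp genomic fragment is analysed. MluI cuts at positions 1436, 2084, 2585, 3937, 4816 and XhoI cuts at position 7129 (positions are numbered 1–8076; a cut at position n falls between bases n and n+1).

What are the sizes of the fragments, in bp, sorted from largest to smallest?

2313, 1436, 1352, 947, 879, 648, 501 bp

Combined cut positions (sorted): 1436, 2084, 2585, 3937, 4816, 7129.
Linear molecule, 6 cuts → 7 fragments:
  1436 − 0 = 1436 bp
  2084 − 1436 = 648 bp
  2585 − 2084 = 501 bp
  3937 − 2585 = 1352 bp
  4816 − 3937 = 879 bp
  7129 − 4816 = 2313 bp
  8076 − 7129 = 947 bp
Sorted largest to smallest: 2313, 1436, 1352, 947, 879, 648, 501 bp.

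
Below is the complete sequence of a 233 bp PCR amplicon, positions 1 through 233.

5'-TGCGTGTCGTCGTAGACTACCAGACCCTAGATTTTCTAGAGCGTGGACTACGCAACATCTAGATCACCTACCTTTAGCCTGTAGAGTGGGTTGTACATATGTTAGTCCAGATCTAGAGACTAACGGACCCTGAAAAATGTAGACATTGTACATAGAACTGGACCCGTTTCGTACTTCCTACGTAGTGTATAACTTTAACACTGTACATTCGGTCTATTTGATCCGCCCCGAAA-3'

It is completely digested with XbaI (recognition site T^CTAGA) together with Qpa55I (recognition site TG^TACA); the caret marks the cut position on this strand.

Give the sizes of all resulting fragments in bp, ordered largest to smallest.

XbaI sites (TCTAGA) start at positions 35, 58, 112.
XbaI cuts after the first base of each site, so after positions 35, 58, 112.
Qpa55I sites (TGTACA) start at positions 92, 147, 202.
Qpa55I cuts after base 2 of each site, so after positions 93, 148, 203.
Combined cut positions: 35, 58, 93, 112, 148, 203.
Linear molecule, 6 cuts → 7 fragments:
  1–35 → 35 bp
  36–58 → 23 bp
  59–93 → 35 bp
  94–112 → 19 bp
  113–148 → 36 bp
  149–203 → 55 bp
  204–233 → 30 bp
Sorted largest to smallest: 55, 36, 35, 35, 30, 23, 19 bp.

55, 36, 35, 35, 30, 23, 19 bp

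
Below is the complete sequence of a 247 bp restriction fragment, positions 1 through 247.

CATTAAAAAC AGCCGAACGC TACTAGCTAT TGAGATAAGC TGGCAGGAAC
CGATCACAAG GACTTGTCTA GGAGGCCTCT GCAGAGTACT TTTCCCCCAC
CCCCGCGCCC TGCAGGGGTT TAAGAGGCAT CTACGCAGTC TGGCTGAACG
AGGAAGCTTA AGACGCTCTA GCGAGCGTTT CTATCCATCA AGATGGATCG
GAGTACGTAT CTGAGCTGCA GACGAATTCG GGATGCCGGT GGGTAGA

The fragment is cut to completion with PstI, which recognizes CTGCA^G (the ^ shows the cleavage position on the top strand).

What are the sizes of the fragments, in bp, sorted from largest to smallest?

PstI sites (CTGCAG) start at positions 79, 110, 216.
PstI cuts after base 5 of each site (before the last base), so after positions 83, 114, 220.
Linear molecule, 3 cuts → 4 fragments:
  1–83 → 83 bp
  84–114 → 31 bp
  115–220 → 106 bp
  221–247 → 27 bp
Sorted largest to smallest: 106, 83, 31, 27 bp.

106, 83, 31, 27 bp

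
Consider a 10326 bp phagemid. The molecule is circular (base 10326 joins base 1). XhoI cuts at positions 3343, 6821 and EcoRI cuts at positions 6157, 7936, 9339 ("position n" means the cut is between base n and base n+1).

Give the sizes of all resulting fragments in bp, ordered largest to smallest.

Combined cut positions (sorted): 3343, 6157, 6821, 7936, 9339.
Circular molecule, 5 cuts → 5 fragments:
  6157 − 3343 = 2814 bp
  6821 − 6157 = 664 bp
  7936 − 6821 = 1115 bp
  9339 − 7936 = 1403 bp
  wrap: 10326 − 9339 + 3343 = 4330 bp
Sorted largest to smallest: 4330, 2814, 1403, 1115, 664 bp.

4330, 2814, 1403, 1115, 664 bp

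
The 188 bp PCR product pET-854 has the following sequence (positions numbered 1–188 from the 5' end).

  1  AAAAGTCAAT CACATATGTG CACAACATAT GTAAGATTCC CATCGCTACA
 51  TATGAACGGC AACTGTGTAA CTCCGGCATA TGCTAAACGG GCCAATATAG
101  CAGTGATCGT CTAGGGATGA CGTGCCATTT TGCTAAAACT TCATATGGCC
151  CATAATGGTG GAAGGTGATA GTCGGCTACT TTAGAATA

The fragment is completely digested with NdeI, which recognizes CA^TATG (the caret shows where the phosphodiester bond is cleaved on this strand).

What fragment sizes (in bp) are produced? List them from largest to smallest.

65, 45, 28, 23, 14, 13 bp

NdeI sites (CATATG) start at positions 13, 26, 49, 77, 142.
NdeI cuts after base 2 of each site, so after positions 14, 27, 50, 78, 143.
Linear molecule, 5 cuts → 6 fragments:
  1–14 → 14 bp
  15–27 → 13 bp
  28–50 → 23 bp
  51–78 → 28 bp
  79–143 → 65 bp
  144–188 → 45 bp
Sorted largest to smallest: 65, 45, 28, 23, 14, 13 bp.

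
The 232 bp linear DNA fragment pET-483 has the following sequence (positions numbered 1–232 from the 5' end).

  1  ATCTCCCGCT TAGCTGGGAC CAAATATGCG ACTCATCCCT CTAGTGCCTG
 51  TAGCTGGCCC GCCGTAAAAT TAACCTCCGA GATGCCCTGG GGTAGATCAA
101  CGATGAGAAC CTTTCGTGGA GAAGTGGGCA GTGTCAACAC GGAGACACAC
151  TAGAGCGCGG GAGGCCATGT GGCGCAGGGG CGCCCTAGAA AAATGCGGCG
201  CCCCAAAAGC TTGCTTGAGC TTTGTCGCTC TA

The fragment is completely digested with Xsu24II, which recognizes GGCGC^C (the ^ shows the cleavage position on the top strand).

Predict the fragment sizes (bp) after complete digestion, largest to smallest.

Xsu24II sites (GGCGCC) start at positions 179, 197.
Xsu24II cuts after base 5 of each site (before the last base), so after positions 183, 201.
Linear molecule, 2 cuts → 3 fragments:
  1–183 → 183 bp
  184–201 → 18 bp
  202–232 → 31 bp
Sorted largest to smallest: 183, 31, 18 bp.

183, 31, 18 bp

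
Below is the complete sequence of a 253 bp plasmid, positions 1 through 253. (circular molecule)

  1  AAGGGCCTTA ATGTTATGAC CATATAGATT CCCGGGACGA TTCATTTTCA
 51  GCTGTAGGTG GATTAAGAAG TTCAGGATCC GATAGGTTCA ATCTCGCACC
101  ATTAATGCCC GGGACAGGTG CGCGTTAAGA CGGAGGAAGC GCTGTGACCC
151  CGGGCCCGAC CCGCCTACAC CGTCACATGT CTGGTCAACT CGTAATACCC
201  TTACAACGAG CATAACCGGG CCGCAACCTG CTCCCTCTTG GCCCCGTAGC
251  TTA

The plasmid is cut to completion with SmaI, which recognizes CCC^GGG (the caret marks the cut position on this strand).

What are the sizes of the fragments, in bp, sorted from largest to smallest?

SmaI sites (CCCGGG) start at positions 31, 108, 149.
SmaI cuts after base 3 of each site, so after positions 33, 110, 151.
Circular molecule, 3 cuts → 3 fragments:
  34–110 → 77 bp
  111–151 → 41 bp
  152–253 then 1–33 → 102 + 33 = 135 bp
Sorted largest to smallest: 135, 77, 41 bp.

135, 77, 41 bp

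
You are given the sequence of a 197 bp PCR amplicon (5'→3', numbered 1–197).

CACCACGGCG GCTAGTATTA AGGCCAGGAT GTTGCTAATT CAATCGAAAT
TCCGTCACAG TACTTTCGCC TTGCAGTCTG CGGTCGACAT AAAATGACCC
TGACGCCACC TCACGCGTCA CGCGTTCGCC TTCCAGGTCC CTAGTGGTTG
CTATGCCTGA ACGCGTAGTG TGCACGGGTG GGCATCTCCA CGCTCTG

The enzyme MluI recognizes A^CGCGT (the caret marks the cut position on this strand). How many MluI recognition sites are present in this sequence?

ACGCGT occurs starting at positions 113, 120, 161.
MluI cuts at 3 sites.

3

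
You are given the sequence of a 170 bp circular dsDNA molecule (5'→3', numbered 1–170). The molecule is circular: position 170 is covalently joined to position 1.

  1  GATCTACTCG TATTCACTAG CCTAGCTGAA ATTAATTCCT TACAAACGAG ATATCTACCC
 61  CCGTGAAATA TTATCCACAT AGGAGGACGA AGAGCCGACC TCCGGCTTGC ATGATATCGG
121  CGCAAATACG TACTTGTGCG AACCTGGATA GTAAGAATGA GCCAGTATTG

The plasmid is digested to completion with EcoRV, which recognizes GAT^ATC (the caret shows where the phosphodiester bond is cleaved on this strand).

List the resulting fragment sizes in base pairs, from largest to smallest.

107, 63 bp

EcoRV sites (GATATC) start at positions 50, 113.
EcoRV cuts after base 3 of each site, so after positions 52, 115.
Circular molecule, 2 cuts → 2 fragments:
  53–115 → 63 bp
  116–170 then 1–52 → 55 + 52 = 107 bp
Sorted largest to smallest: 107, 63 bp.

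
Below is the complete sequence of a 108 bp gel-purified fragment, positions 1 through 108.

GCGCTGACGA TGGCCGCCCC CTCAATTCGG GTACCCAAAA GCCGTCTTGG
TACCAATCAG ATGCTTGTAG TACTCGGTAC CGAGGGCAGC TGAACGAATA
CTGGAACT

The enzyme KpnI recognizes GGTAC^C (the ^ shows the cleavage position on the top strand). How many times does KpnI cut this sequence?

GGTACC occurs starting at positions 30, 49, 76.
KpnI cuts at 3 sites.

3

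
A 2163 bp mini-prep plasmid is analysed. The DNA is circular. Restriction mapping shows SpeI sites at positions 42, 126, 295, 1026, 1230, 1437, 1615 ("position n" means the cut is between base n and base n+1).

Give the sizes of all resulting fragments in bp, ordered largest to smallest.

Circular molecule, 7 cuts → 7 fragments:
  126 − 42 = 84 bp
  295 − 126 = 169 bp
  1026 − 295 = 731 bp
  1230 − 1026 = 204 bp
  1437 − 1230 = 207 bp
  1615 − 1437 = 178 bp
  wrap: 2163 − 1615 + 42 = 590 bp
Sorted largest to smallest: 731, 590, 207, 204, 178, 169, 84 bp.

731, 590, 207, 204, 178, 169, 84 bp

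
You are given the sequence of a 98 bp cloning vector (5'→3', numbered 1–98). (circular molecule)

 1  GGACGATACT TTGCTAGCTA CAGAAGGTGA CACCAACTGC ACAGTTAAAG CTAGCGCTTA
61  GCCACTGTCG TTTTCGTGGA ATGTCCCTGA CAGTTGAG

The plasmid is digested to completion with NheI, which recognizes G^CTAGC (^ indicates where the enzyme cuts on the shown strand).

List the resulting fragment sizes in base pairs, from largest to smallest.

NheI sites (GCTAGC) start at positions 13, 50.
NheI cuts after the first base of each site, so after positions 13, 50.
Circular molecule, 2 cuts → 2 fragments:
  14–50 → 37 bp
  51–98 then 1–13 → 48 + 13 = 61 bp
Sorted largest to smallest: 61, 37 bp.

61, 37 bp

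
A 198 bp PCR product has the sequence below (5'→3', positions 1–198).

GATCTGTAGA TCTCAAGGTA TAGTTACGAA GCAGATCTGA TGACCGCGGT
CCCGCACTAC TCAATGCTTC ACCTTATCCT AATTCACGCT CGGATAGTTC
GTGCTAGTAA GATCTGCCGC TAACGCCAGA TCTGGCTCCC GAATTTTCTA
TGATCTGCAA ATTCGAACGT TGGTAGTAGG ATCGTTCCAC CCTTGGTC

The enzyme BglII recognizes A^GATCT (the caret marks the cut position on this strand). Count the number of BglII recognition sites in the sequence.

4

AGATCT occurs starting at positions 8, 33, 110, 128.
BglII cuts at 4 sites.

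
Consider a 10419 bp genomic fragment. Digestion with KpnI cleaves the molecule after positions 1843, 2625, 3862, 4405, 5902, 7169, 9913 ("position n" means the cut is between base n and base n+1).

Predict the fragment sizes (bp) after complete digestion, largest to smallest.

2744, 1843, 1497, 1267, 1237, 782, 543, 506 bp

Linear molecule, 7 cuts → 8 fragments:
  1843 − 0 = 1843 bp
  2625 − 1843 = 782 bp
  3862 − 2625 = 1237 bp
  4405 − 3862 = 543 bp
  5902 − 4405 = 1497 bp
  7169 − 5902 = 1267 bp
  9913 − 7169 = 2744 bp
  10419 − 9913 = 506 bp
Sorted largest to smallest: 2744, 1843, 1497, 1267, 1237, 782, 543, 506 bp.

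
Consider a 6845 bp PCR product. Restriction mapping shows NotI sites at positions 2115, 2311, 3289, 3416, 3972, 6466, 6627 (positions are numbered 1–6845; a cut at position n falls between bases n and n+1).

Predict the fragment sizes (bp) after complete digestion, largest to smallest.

2494, 2115, 978, 556, 218, 196, 161, 127 bp

Linear molecule, 7 cuts → 8 fragments:
  2115 − 0 = 2115 bp
  2311 − 2115 = 196 bp
  3289 − 2311 = 978 bp
  3416 − 3289 = 127 bp
  3972 − 3416 = 556 bp
  6466 − 3972 = 2494 bp
  6627 − 6466 = 161 bp
  6845 − 6627 = 218 bp
Sorted largest to smallest: 2494, 2115, 978, 556, 218, 196, 161, 127 bp.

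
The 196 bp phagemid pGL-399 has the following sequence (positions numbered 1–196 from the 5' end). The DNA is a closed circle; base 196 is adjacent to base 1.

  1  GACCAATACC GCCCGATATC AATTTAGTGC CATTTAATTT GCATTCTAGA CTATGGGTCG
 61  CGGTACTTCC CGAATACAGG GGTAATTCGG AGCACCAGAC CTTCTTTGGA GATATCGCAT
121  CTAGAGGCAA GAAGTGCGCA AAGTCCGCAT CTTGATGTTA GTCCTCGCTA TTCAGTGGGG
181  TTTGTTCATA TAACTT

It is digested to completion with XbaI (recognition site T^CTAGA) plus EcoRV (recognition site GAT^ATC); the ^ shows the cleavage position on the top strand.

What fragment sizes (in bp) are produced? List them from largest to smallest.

93, 68, 28, 7 bp

XbaI sites (TCTAGA) start at positions 45, 120.
XbaI cuts after the first base of each site, so after positions 45, 120.
EcoRV sites (GATATC) start at positions 15, 111.
EcoRV cuts after base 3 of each site, so after positions 17, 113.
Combined cut positions: 17, 45, 113, 120.
Circular molecule, 4 cuts → 4 fragments:
  18–45 → 28 bp
  46–113 → 68 bp
  114–120 → 7 bp
  121–196 then 1–17 → 76 + 17 = 93 bp
Sorted largest to smallest: 93, 68, 28, 7 bp.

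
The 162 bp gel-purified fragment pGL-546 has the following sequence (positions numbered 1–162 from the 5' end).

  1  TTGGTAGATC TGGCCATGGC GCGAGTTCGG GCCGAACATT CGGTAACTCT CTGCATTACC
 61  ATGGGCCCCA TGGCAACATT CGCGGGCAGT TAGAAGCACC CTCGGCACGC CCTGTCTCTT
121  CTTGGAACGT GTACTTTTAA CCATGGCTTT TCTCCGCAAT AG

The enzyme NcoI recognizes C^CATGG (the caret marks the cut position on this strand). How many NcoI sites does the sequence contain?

4

CCATGG occurs starting at positions 14, 59, 68, 141.
NcoI cuts at 4 sites.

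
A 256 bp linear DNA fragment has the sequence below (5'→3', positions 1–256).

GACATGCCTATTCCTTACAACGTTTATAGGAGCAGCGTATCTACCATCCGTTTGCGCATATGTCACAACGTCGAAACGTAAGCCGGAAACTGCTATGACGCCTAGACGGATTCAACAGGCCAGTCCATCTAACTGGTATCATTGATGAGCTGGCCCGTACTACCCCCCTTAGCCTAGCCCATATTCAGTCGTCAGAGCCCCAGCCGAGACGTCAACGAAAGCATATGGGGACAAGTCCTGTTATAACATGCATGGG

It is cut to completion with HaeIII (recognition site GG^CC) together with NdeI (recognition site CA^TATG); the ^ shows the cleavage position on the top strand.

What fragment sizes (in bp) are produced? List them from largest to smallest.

HaeIII sites (GGCC) start at positions 118, 152.
HaeIII cuts after base 2 of each site, so after positions 119, 153.
NdeI sites (CATATG) start at positions 57, 222.
NdeI cuts after base 2 of each site, so after positions 58, 223.
Combined cut positions: 58, 119, 153, 223.
Linear molecule, 4 cuts → 5 fragments:
  1–58 → 58 bp
  59–119 → 61 bp
  120–153 → 34 bp
  154–223 → 70 bp
  224–256 → 33 bp
Sorted largest to smallest: 70, 61, 58, 34, 33 bp.

70, 61, 58, 34, 33 bp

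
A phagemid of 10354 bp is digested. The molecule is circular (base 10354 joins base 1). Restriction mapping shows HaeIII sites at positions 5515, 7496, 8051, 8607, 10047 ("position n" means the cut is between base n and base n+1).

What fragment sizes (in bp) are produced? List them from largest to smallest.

5822, 1981, 1440, 556, 555 bp

Circular molecule, 5 cuts → 5 fragments:
  7496 − 5515 = 1981 bp
  8051 − 7496 = 555 bp
  8607 − 8051 = 556 bp
  10047 − 8607 = 1440 bp
  wrap: 10354 − 10047 + 5515 = 5822 bp
Sorted largest to smallest: 5822, 1981, 1440, 556, 555 bp.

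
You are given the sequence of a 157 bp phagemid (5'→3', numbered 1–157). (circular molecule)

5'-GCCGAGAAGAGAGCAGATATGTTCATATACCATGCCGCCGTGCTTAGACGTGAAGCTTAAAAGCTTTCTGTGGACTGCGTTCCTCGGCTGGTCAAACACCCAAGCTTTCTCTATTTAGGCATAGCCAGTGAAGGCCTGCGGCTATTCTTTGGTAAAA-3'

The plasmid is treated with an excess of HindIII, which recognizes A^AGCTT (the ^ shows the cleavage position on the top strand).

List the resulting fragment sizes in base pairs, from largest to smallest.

HindIII sites (AAGCTT) start at positions 53, 61, 102.
HindIII cuts after the first base of each site, so after positions 53, 61, 102.
Circular molecule, 3 cuts → 3 fragments:
  54–61 → 8 bp
  62–102 → 41 bp
  103–157 then 1–53 → 55 + 53 = 108 bp
Sorted largest to smallest: 108, 41, 8 bp.

108, 41, 8 bp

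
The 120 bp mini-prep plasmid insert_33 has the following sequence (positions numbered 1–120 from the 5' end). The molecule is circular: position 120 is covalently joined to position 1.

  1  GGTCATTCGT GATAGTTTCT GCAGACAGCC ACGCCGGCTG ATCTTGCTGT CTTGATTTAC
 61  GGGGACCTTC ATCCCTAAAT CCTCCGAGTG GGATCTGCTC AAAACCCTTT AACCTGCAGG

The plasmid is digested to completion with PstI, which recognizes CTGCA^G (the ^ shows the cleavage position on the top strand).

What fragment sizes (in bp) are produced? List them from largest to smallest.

PstI sites (CTGCAG) start at positions 19, 114.
PstI cuts after base 5 of each site (before the last base), so after positions 23, 118.
Circular molecule, 2 cuts → 2 fragments:
  24–118 → 95 bp
  119–120 then 1–23 → 2 + 23 = 25 bp
Sorted largest to smallest: 95, 25 bp.

95, 25 bp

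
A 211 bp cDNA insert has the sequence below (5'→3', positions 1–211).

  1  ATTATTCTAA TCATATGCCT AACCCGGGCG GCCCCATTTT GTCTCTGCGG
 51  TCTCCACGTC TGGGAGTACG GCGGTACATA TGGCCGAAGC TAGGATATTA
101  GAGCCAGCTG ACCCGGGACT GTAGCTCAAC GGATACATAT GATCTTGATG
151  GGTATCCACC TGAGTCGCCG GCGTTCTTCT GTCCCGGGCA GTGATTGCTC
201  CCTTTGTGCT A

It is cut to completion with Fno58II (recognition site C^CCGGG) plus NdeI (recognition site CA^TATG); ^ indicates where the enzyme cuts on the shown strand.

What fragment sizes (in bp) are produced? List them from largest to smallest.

55, 46, 34, 28, 25, 13, 10 bp

Fno58II sites (CCCGGG) start at positions 23, 112, 183.
Fno58II cuts after the first base of each site, so after positions 23, 112, 183.
NdeI sites (CATATG) start at positions 12, 77, 136.
NdeI cuts after base 2 of each site, so after positions 13, 78, 137.
Combined cut positions: 13, 23, 78, 112, 137, 183.
Linear molecule, 6 cuts → 7 fragments:
  1–13 → 13 bp
  14–23 → 10 bp
  24–78 → 55 bp
  79–112 → 34 bp
  113–137 → 25 bp
  138–183 → 46 bp
  184–211 → 28 bp
Sorted largest to smallest: 55, 46, 34, 28, 25, 13, 10 bp.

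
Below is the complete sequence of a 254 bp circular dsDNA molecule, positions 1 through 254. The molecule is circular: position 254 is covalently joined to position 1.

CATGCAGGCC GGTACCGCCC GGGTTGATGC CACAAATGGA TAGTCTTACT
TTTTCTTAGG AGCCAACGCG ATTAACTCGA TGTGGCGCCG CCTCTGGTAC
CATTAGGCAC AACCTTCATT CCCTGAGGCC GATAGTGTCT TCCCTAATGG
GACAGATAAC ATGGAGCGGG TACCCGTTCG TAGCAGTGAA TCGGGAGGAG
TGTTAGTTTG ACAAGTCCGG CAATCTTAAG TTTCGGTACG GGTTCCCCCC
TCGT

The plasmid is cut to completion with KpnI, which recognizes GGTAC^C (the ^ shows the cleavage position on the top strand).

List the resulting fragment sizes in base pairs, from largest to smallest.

96, 85, 73 bp

KpnI sites (GGTACC) start at positions 11, 96, 169.
KpnI cuts after base 5 of each site (before the last base), so after positions 15, 100, 173.
Circular molecule, 3 cuts → 3 fragments:
  16–100 → 85 bp
  101–173 → 73 bp
  174–254 then 1–15 → 81 + 15 = 96 bp
Sorted largest to smallest: 96, 85, 73 bp.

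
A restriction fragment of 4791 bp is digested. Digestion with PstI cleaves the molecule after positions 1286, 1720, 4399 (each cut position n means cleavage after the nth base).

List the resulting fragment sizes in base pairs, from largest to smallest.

Linear molecule, 3 cuts → 4 fragments:
  1286 − 0 = 1286 bp
  1720 − 1286 = 434 bp
  4399 − 1720 = 2679 bp
  4791 − 4399 = 392 bp
Sorted largest to smallest: 2679, 1286, 434, 392 bp.

2679, 1286, 434, 392 bp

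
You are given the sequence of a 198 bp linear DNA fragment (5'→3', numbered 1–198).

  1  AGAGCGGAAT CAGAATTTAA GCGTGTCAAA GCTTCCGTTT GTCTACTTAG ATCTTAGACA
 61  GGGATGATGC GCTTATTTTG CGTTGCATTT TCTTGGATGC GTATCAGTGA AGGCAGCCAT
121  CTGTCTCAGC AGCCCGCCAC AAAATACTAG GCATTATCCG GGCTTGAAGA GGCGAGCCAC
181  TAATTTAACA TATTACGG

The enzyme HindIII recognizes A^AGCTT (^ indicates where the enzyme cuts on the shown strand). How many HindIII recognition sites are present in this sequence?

AAGCTT occurs starting at position 29.
HindIII cuts at 1 site.

1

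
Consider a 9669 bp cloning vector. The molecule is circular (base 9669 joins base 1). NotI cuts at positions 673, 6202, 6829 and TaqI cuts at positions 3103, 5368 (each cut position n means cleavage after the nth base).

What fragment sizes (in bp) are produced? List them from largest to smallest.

3513, 2430, 2265, 834, 627 bp

Combined cut positions (sorted): 673, 3103, 5368, 6202, 6829.
Circular molecule, 5 cuts → 5 fragments:
  3103 − 673 = 2430 bp
  5368 − 3103 = 2265 bp
  6202 − 5368 = 834 bp
  6829 − 6202 = 627 bp
  wrap: 9669 − 6829 + 673 = 3513 bp
Sorted largest to smallest: 3513, 2430, 2265, 834, 627 bp.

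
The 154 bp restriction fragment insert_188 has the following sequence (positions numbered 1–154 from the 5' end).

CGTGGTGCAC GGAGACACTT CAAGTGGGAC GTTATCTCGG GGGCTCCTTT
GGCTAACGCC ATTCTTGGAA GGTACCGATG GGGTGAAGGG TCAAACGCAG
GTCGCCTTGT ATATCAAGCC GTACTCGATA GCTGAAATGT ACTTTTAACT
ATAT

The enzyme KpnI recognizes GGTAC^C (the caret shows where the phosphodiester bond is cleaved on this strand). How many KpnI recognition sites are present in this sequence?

1

GGTACC occurs starting at position 71.
KpnI cuts at 1 site.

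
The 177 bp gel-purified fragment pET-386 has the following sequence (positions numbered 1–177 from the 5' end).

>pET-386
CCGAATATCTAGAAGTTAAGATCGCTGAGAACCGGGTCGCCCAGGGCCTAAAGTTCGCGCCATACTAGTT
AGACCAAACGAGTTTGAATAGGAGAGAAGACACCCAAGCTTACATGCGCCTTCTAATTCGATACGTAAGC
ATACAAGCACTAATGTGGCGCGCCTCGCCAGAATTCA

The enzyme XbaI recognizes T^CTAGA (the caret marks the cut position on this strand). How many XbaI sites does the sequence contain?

TCTAGA occurs starting at position 8.
XbaI cuts at 1 site.

1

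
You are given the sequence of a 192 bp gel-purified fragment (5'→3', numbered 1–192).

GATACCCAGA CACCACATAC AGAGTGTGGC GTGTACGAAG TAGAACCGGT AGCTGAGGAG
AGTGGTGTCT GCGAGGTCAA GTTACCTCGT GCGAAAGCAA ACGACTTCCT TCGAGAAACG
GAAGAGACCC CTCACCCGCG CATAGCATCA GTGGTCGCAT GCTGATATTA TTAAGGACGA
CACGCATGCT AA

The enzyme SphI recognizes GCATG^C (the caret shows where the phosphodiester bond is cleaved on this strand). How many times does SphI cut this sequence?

2

GCATGC occurs starting at positions 157, 184.
SphI cuts at 2 sites.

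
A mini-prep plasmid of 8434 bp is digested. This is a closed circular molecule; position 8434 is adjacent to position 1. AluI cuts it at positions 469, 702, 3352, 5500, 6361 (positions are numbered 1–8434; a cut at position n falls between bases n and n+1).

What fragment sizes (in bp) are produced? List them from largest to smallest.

2650, 2542, 2148, 861, 233 bp

Circular molecule, 5 cuts → 5 fragments:
  702 − 469 = 233 bp
  3352 − 702 = 2650 bp
  5500 − 3352 = 2148 bp
  6361 − 5500 = 861 bp
  wrap: 8434 − 6361 + 469 = 2542 bp
Sorted largest to smallest: 2650, 2542, 2148, 861, 233 bp.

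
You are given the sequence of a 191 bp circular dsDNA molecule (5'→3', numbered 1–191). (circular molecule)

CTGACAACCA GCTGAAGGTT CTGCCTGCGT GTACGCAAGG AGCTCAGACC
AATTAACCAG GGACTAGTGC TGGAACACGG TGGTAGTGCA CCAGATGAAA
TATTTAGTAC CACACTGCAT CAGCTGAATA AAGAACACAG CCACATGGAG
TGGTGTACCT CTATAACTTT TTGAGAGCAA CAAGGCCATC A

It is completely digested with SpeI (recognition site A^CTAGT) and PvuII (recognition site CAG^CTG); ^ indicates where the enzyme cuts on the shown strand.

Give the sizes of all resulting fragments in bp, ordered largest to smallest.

79, 60, 52 bp

The SpeI site (ACTAGT) starts at position 63.
SpeI cuts after the first base of each site, so after position 63.
PvuII sites (CAGCTG) start at positions 9, 121.
PvuII cuts after base 3 of each site, so after positions 11, 123.
Combined cut positions: 11, 63, 123.
Circular molecule, 3 cuts → 3 fragments:
  12–63 → 52 bp
  64–123 → 60 bp
  124–191 then 1–11 → 68 + 11 = 79 bp
Sorted largest to smallest: 79, 60, 52 bp.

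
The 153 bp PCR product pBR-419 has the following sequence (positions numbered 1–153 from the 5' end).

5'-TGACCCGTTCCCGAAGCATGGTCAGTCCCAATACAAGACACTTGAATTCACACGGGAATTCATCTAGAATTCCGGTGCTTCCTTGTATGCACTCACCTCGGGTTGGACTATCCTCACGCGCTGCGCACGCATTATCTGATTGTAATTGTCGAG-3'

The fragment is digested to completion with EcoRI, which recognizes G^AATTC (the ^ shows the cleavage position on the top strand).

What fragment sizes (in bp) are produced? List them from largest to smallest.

EcoRI sites (GAATTC) start at positions 44, 56, 67.
EcoRI cuts after the first base of each site, so after positions 44, 56, 67.
Linear molecule, 3 cuts → 4 fragments:
  1–44 → 44 bp
  45–56 → 12 bp
  57–67 → 11 bp
  68–153 → 86 bp
Sorted largest to smallest: 86, 44, 12, 11 bp.

86, 44, 12, 11 bp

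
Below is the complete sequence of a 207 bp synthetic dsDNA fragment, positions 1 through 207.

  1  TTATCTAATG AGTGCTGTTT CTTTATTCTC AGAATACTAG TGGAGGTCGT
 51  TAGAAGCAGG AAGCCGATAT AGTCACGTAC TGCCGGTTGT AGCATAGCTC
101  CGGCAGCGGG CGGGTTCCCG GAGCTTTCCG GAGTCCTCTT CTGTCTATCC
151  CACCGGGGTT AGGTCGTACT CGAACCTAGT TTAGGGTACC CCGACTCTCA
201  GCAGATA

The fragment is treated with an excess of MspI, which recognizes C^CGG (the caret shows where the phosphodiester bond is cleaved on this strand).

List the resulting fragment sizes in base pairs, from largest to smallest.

83, 54, 25, 18, 17, 10 bp

MspI sites (CCGG) start at positions 83, 100, 118, 128, 153.
MspI cuts after the first base of each site, so after positions 83, 100, 118, 128, 153.
Linear molecule, 5 cuts → 6 fragments:
  1–83 → 83 bp
  84–100 → 17 bp
  101–118 → 18 bp
  119–128 → 10 bp
  129–153 → 25 bp
  154–207 → 54 bp
Sorted largest to smallest: 83, 54, 25, 18, 17, 10 bp.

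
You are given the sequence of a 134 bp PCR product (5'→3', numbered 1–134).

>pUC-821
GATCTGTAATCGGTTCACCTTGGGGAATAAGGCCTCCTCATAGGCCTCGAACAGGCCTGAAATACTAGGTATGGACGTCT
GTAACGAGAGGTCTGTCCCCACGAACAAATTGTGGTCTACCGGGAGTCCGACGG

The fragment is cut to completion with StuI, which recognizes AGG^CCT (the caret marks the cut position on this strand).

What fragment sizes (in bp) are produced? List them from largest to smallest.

StuI sites (AGGCCT) start at positions 30, 42, 53.
StuI cuts after base 3 of each site, so after positions 32, 44, 55.
Linear molecule, 3 cuts → 4 fragments:
  1–32 → 32 bp
  33–44 → 12 bp
  45–55 → 11 bp
  56–134 → 79 bp
Sorted largest to smallest: 79, 32, 12, 11 bp.

79, 32, 12, 11 bp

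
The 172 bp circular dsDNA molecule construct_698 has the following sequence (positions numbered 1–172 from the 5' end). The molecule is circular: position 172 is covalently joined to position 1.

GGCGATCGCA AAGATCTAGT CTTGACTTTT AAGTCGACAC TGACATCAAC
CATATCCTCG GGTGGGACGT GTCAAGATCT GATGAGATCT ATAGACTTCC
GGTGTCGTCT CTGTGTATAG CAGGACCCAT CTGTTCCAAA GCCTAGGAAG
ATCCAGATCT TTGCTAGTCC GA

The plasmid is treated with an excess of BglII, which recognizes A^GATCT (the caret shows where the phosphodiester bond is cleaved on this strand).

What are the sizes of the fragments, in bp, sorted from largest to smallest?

BglII sites (AGATCT) start at positions 12, 75, 85, 155.
BglII cuts after the first base of each site, so after positions 12, 75, 85, 155.
Circular molecule, 4 cuts → 4 fragments:
  13–75 → 63 bp
  76–85 → 10 bp
  86–155 → 70 bp
  156–172 then 1–12 → 17 + 12 = 29 bp
Sorted largest to smallest: 70, 63, 29, 10 bp.

70, 63, 29, 10 bp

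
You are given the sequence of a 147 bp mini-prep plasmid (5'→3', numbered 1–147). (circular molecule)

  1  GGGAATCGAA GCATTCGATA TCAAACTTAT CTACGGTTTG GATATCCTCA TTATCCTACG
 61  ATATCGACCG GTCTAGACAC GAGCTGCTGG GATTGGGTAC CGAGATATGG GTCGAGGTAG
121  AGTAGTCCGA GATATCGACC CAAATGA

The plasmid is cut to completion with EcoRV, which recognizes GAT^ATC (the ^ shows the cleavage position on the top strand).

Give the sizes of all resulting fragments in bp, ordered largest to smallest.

EcoRV sites (GATATC) start at positions 17, 41, 60, 131.
EcoRV cuts after base 3 of each site, so after positions 19, 43, 62, 133.
Circular molecule, 4 cuts → 4 fragments:
  20–43 → 24 bp
  44–62 → 19 bp
  63–133 → 71 bp
  134–147 then 1–19 → 14 + 19 = 33 bp
Sorted largest to smallest: 71, 33, 24, 19 bp.

71, 33, 24, 19 bp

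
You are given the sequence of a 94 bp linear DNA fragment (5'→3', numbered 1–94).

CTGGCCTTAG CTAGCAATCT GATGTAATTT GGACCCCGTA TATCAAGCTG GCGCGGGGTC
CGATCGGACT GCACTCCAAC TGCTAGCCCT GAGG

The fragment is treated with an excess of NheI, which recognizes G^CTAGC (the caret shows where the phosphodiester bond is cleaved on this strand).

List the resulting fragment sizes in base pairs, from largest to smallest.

NheI sites (GCTAGC) start at positions 10, 82.
NheI cuts after the first base of each site, so after positions 10, 82.
Linear molecule, 2 cuts → 3 fragments:
  1–10 → 10 bp
  11–82 → 72 bp
  83–94 → 12 bp
Sorted largest to smallest: 72, 12, 10 bp.

72, 12, 10 bp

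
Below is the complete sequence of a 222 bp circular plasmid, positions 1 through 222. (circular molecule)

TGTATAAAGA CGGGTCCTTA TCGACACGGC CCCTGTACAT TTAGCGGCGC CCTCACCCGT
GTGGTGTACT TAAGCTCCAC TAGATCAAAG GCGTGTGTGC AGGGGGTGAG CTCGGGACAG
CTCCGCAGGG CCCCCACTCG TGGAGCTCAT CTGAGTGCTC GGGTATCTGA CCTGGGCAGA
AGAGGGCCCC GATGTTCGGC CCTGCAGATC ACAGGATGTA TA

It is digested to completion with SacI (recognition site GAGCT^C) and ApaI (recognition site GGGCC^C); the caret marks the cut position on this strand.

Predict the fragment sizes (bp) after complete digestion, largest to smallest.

SacI sites (GAGCTC) start at positions 108, 143.
SacI cuts after base 5 of each site (before the last base), so after positions 112, 147.
ApaI sites (GGGCCC) start at positions 128, 184.
ApaI cuts after base 5 of each site (before the last base), so after positions 132, 188.
Combined cut positions: 112, 132, 147, 188.
Circular molecule, 4 cuts → 4 fragments:
  113–132 → 20 bp
  133–147 → 15 bp
  148–188 → 41 bp
  189–222 then 1–112 → 34 + 112 = 146 bp
Sorted largest to smallest: 146, 41, 20, 15 bp.

146, 41, 20, 15 bp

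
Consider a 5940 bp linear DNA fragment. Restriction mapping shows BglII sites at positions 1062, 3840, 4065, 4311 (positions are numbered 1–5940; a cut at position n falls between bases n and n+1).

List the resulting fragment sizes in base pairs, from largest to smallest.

2778, 1629, 1062, 246, 225 bp

Linear molecule, 4 cuts → 5 fragments:
  1062 − 0 = 1062 bp
  3840 − 1062 = 2778 bp
  4065 − 3840 = 225 bp
  4311 − 4065 = 246 bp
  5940 − 4311 = 1629 bp
Sorted largest to smallest: 2778, 1629, 1062, 246, 225 bp.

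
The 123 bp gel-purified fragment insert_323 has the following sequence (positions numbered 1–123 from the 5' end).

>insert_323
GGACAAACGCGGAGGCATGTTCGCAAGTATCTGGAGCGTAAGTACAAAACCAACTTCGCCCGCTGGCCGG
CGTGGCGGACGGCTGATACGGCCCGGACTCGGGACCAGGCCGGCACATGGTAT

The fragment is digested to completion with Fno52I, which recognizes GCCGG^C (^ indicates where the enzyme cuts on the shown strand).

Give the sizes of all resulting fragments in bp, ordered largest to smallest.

70, 43, 10 bp

Fno52I sites (GCCGGC) start at positions 66, 109.
Fno52I cuts after base 5 of each site (before the last base), so after positions 70, 113.
Linear molecule, 2 cuts → 3 fragments:
  1–70 → 70 bp
  71–113 → 43 bp
  114–123 → 10 bp
Sorted largest to smallest: 70, 43, 10 bp.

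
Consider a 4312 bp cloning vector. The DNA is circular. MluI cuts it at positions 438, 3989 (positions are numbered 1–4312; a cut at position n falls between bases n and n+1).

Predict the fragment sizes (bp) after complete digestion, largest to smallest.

3551, 761 bp

Circular molecule, 2 cuts → 2 fragments:
  3989 − 438 = 3551 bp
  wrap: 4312 − 3989 + 438 = 761 bp
Sorted largest to smallest: 3551, 761 bp.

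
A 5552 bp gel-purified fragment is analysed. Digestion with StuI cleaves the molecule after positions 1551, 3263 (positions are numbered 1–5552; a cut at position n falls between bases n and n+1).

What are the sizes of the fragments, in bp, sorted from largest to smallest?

2289, 1712, 1551 bp

Linear molecule, 2 cuts → 3 fragments:
  1551 − 0 = 1551 bp
  3263 − 1551 = 1712 bp
  5552 − 3263 = 2289 bp
Sorted largest to smallest: 2289, 1712, 1551 bp.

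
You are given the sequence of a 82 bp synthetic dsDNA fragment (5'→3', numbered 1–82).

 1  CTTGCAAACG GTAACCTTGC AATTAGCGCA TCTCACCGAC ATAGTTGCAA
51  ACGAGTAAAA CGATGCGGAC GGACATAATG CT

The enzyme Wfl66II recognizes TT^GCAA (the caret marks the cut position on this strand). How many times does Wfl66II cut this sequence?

3

TTGCAA occurs starting at positions 2, 17, 45.
Wfl66II cuts at 3 sites.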